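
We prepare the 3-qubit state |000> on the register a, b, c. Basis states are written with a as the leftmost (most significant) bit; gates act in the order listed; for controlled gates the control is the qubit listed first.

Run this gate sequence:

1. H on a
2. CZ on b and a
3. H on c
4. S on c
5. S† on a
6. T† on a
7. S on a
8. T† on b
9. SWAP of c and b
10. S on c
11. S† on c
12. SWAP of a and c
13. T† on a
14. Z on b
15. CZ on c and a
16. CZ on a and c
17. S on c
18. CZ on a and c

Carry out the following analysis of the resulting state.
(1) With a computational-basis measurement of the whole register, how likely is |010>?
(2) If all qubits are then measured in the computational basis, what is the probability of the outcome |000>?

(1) A full measurement returns |010> with probability 1/4.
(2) The probability of measuring |000> is 1/4.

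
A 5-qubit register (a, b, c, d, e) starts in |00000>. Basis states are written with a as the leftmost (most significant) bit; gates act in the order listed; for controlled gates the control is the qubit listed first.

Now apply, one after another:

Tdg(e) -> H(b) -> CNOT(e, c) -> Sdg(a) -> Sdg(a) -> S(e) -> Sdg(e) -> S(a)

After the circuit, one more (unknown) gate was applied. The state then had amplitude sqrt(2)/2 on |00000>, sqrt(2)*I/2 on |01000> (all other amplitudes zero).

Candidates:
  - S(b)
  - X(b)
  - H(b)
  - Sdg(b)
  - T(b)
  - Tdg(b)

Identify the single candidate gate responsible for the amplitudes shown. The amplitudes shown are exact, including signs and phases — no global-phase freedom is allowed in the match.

The applied gate was S(b). Key observation: gates 5-8 undo each other exactly, leaving only the rest of the circuit to track.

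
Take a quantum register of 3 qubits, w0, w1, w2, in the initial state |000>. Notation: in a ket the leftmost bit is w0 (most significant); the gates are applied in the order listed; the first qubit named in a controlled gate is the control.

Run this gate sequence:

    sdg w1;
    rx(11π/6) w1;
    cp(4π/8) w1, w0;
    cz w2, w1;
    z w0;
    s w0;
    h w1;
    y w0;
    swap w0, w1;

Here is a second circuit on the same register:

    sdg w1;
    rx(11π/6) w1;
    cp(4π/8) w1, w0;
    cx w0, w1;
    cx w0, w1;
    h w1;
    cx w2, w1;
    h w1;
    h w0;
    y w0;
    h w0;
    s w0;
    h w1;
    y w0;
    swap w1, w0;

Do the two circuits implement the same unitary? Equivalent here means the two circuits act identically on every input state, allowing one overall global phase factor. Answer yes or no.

No: there is an input state on which the two circuits produce genuinely different outputs (not merely differing by a phase).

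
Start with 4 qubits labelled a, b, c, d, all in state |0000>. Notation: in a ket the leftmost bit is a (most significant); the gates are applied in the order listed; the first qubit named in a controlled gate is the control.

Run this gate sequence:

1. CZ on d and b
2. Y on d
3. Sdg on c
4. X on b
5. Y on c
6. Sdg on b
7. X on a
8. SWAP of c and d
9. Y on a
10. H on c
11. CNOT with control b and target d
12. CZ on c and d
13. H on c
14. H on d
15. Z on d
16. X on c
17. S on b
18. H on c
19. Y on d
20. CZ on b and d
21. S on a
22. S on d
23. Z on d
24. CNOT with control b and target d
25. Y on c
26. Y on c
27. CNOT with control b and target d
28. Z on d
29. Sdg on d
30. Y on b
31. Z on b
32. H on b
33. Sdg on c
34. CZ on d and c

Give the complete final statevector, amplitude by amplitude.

After the circuit, the state carries amplitude sqrt(2)*I/4 on |0000>, -sqrt(2)*I/4 on |0001>, sqrt(2)/4 on |0010>, sqrt(2)/4 on |0011>, sqrt(2)*I/4 on |0100>, -sqrt(2)*I/4 on |0101>, sqrt(2)/4 on |0110>, sqrt(2)/4 on |0111>, 0 on |1000>, 0 on |1001>, 0 on |1010>, 0 on |1011>, 0 on |1100>, 0 on |1101>, 0 on |1110>, 0 on |1111>. Key observation: the block from step 22 through step 29 cancels to the identity and can be dropped.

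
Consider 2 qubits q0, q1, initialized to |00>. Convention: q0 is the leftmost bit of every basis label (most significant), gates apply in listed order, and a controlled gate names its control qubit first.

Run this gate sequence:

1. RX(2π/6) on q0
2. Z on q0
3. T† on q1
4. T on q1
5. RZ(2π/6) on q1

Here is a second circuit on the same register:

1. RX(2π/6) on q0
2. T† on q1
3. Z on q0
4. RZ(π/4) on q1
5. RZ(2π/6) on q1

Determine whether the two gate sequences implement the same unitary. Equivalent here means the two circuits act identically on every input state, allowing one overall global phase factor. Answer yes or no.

Yes, they are equivalent — the unitaries differ by at most a global phase.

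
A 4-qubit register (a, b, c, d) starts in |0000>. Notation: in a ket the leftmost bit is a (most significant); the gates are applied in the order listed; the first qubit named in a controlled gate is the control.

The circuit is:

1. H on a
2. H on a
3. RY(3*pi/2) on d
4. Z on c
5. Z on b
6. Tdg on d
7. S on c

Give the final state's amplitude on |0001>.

|0001> carries amplitude -sqrt(2)*exp(3*I*pi/4)/2 in the final state.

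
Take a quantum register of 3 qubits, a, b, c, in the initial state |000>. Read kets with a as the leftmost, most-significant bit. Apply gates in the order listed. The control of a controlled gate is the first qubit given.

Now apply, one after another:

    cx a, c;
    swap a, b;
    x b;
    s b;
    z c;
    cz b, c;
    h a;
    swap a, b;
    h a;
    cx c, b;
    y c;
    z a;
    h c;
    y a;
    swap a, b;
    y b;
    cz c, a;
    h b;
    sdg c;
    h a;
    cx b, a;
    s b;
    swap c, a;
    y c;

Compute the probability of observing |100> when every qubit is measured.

Outcome |100> occurs with probability 1/2.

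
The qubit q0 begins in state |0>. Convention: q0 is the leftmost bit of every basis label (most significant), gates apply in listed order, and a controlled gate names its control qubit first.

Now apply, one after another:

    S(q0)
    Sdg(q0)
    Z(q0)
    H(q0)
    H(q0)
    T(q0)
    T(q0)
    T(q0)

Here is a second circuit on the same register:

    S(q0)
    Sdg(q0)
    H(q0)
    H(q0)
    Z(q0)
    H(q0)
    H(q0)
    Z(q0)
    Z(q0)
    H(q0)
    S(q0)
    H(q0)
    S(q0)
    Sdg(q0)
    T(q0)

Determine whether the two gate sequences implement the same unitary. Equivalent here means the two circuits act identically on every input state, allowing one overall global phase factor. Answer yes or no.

No, they are not equivalent — no single phase factor reconciles the two unitaries.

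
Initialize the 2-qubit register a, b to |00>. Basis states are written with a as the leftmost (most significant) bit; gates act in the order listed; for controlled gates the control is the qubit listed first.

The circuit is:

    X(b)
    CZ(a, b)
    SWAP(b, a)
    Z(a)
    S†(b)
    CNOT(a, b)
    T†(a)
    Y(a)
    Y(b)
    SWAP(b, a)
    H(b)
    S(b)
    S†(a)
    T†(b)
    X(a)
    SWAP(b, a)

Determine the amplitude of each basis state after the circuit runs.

The resulting statevector has amplitude 0 on |00>, -sqrt(2)*exp(3*I*pi/4)/2 on |01>, 0 on |10>, sqrt(2)/2 on |11>.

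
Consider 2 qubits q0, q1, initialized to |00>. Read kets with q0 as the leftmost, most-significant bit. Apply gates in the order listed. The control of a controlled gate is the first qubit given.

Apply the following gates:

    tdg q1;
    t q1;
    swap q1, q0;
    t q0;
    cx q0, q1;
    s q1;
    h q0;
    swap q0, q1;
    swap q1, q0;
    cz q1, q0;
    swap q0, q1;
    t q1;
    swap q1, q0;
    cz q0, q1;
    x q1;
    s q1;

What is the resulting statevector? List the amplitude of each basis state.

The final amplitudes are 0 on |00>, sqrt(2)*I/2 on |01>, 0 on |10>, sqrt(2)*exp(3*I*pi/4)/2 on |11>.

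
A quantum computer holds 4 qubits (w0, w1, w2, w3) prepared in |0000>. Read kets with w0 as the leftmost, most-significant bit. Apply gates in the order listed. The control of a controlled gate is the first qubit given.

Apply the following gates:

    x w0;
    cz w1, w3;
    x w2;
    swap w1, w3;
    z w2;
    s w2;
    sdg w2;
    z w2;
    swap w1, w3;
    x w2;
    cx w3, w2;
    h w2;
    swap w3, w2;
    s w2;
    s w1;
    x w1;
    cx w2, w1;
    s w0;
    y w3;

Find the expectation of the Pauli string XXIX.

The observable XXIX averages to 0. Key observation: gates 3-10 undo each other exactly, leaving only the rest of the circuit to track.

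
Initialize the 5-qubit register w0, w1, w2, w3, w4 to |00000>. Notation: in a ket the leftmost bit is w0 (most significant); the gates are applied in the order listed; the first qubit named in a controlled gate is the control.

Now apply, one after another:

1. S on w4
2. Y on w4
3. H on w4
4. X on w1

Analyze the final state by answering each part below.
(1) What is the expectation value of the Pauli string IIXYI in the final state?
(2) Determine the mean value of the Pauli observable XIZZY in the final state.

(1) In the final state, IIXYI has expectation 0.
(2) In the final state, XIZZY has expectation 0.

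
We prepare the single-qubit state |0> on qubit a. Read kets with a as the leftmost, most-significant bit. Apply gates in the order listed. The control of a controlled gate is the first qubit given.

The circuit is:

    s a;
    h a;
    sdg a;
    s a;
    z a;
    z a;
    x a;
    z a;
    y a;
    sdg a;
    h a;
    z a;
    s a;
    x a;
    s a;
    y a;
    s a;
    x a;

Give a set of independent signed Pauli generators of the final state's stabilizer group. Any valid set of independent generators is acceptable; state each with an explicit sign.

The stabilizer group can be generated by -X, among other valid generating sets.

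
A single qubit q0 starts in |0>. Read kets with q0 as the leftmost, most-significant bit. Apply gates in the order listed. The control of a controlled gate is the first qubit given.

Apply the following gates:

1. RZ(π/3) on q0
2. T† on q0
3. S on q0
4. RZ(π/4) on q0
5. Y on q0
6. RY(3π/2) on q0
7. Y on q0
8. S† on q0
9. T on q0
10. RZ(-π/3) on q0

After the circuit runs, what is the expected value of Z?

The observable Z averages to 0.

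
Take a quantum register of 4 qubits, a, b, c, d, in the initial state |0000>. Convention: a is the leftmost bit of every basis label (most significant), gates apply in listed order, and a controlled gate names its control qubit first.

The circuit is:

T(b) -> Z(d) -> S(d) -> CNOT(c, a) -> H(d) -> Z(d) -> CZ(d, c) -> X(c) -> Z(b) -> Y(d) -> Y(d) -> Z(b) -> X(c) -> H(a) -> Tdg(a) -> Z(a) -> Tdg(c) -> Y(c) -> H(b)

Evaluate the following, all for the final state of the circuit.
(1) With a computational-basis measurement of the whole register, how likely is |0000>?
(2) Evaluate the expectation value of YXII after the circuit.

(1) The probability of measuring |0000> is 0. Key observation: gates 8-13 undo each other exactly, leaving only the rest of the circuit to track.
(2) The observable YXII averages to sqrt(2)/2.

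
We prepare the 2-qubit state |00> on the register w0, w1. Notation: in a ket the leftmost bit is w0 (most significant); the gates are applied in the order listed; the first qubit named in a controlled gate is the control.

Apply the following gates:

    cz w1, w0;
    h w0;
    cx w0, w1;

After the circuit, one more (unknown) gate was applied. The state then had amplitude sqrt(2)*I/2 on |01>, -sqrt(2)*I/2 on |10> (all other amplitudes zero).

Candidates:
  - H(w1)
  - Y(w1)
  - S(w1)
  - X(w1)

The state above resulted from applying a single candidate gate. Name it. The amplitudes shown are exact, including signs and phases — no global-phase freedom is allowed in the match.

The unique candidate consistent with the amplitudes is Y(w1).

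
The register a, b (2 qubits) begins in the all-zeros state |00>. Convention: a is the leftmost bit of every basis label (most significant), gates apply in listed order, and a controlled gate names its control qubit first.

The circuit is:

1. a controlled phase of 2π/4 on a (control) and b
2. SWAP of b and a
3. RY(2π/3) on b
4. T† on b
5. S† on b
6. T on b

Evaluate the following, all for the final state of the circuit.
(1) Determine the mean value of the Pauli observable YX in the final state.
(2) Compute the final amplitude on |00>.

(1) In the final state, YX has expectation 0.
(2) The final state's coefficient on |00> equals 1/2.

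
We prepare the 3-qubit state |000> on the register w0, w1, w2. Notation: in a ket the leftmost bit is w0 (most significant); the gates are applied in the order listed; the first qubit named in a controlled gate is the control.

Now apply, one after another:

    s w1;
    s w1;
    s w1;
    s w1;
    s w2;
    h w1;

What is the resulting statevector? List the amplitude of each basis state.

The final amplitudes are sqrt(2)/2 on |000>, sqrt(2)/2 on |010>, and 0 on every other basis state. Key observation: gates 1-4 undo each other exactly, leaving only the rest of the circuit to track.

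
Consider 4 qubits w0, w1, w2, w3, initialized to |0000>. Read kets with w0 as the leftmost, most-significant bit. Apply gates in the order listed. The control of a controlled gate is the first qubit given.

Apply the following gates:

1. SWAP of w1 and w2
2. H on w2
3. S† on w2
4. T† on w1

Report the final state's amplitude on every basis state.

The final amplitudes are sqrt(2)/2 on |0000>, -sqrt(2)*I/2 on |0010>, and 0 on every other basis state.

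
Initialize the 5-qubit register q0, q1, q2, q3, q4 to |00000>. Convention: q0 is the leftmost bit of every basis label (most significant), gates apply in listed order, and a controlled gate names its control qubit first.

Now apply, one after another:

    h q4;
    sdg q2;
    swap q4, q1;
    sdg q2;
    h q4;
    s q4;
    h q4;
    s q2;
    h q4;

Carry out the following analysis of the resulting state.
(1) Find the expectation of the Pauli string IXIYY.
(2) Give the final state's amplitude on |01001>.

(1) In the final state, IXIYY has expectation 0.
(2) |01001> carries amplitude I/2 in the final state.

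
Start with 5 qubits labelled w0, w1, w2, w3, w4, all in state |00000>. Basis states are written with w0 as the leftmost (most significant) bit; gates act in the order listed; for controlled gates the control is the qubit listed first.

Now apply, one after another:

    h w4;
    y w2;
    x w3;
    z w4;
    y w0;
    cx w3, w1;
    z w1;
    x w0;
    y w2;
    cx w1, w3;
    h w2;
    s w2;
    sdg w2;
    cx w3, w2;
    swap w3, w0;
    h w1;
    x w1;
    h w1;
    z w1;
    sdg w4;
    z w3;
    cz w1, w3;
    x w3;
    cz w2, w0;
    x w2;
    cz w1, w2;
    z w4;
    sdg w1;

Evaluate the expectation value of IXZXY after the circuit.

The expectation value of IXZXY is 0.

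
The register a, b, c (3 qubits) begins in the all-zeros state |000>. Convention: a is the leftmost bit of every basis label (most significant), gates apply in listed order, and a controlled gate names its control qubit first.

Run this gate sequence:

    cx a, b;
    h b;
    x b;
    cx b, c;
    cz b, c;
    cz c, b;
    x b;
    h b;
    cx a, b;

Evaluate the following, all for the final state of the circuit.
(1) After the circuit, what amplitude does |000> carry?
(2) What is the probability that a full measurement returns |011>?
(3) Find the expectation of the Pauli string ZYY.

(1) The amplitude on |000> is 1/2.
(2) Outcome |011> occurs with probability 1/4.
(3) The observable ZYY averages to -1.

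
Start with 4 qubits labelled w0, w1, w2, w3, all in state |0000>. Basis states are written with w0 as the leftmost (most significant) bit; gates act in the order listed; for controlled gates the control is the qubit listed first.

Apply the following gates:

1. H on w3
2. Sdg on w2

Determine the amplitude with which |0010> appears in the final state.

The final state's coefficient on |0010> equals 0.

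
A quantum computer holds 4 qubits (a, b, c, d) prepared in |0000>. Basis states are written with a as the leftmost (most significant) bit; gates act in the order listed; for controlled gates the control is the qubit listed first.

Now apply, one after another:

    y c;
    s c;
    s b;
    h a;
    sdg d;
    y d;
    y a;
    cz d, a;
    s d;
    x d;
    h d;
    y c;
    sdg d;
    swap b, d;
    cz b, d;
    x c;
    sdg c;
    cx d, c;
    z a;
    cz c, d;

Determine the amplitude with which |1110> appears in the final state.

The final state's coefficient on |1110> equals -1/2.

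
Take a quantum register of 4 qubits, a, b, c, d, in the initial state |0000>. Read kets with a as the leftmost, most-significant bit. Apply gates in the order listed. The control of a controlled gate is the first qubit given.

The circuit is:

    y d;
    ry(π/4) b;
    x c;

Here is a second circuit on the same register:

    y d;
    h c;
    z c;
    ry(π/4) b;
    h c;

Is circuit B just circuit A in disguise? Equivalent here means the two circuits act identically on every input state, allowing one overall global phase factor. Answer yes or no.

Yes — the two circuits implement the same unitary up to a global phase.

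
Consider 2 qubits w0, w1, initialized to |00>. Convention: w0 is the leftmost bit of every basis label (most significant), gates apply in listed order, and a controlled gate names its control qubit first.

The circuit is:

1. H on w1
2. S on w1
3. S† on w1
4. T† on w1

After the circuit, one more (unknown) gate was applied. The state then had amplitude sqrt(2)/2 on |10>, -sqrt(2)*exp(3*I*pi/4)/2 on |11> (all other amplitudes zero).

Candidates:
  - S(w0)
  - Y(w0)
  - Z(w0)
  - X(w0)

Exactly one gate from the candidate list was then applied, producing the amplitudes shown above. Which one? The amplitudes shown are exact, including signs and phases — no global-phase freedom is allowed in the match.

The applied gate was X(w0). Key observation: the block from step 2 through step 3 cancels to the identity and can be dropped.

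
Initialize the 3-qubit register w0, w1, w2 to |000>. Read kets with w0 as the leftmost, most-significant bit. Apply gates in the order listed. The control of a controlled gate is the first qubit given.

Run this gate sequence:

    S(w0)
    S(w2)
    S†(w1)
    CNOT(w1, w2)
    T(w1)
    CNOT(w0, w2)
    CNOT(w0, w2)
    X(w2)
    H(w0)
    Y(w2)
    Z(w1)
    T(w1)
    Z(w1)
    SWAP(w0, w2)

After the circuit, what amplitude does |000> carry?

The amplitude on |000> is -sqrt(2)*I/2.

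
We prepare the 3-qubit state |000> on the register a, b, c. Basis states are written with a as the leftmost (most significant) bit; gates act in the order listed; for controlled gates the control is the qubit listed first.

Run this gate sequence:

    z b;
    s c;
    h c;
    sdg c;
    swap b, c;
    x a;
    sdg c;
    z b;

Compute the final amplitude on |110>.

The final state's coefficient on |110> equals sqrt(2)*I/2.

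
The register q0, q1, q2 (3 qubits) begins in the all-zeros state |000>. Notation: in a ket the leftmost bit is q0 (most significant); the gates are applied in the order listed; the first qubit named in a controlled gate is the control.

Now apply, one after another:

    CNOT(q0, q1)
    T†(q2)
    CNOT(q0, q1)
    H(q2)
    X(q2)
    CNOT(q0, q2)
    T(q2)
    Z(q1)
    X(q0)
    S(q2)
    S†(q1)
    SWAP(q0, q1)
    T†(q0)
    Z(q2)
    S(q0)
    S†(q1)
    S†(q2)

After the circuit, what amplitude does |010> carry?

The final state's coefficient on |010> equals -sqrt(2)*I/2.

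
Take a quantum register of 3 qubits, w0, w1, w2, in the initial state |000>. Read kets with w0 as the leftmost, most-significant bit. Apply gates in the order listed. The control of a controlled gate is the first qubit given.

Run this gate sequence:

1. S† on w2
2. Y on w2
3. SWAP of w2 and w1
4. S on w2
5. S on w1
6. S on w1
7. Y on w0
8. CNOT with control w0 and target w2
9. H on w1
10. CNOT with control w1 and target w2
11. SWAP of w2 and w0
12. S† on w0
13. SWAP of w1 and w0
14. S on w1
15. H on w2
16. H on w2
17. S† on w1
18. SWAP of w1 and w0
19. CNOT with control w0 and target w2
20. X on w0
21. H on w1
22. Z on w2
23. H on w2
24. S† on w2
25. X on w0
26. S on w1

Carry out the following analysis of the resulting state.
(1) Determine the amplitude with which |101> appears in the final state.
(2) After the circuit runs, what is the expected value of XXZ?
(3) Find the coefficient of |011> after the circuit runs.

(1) The final state's coefficient on |101> equals -sqrt(2)/4. Key observation: the block from step 13 through step 18 cancels to the identity and can be dropped.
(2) The expectation value of XXZ is 1.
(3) The amplitude on |011> is sqrt(2)/4.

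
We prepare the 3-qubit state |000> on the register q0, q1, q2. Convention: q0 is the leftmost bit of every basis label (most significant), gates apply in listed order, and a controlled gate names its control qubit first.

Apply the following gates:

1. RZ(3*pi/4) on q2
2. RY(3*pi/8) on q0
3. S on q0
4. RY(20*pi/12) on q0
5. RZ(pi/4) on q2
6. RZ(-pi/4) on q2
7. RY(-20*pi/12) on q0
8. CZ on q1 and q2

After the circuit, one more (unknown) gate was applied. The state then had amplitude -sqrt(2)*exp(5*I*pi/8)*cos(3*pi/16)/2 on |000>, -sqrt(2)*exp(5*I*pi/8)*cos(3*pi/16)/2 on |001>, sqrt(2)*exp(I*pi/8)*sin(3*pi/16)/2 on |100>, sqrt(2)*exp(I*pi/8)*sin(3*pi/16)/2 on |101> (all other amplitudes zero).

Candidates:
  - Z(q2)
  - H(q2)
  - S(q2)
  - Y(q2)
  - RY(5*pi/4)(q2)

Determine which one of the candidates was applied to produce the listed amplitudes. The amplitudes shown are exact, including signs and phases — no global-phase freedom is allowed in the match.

The applied gate was H(q2). Key observation: gates 4-7 undo each other exactly, leaving only the rest of the circuit to track.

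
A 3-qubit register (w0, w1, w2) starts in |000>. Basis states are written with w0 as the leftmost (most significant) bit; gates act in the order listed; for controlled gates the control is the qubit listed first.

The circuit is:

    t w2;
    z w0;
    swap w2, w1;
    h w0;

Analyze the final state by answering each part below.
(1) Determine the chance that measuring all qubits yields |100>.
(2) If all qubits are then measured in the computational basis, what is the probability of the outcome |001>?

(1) The probability of measuring |100> is 1/2.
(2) A full measurement returns |001> with probability 0.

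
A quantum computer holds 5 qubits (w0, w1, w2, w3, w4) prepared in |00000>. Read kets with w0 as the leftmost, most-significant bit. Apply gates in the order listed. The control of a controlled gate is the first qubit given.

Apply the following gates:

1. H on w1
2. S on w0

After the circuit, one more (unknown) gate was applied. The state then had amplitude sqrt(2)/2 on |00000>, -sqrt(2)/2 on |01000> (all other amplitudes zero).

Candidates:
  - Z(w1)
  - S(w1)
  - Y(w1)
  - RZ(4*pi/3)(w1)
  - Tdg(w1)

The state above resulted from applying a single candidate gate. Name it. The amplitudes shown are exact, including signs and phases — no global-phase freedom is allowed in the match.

The unique candidate consistent with the amplitudes is Z(w1).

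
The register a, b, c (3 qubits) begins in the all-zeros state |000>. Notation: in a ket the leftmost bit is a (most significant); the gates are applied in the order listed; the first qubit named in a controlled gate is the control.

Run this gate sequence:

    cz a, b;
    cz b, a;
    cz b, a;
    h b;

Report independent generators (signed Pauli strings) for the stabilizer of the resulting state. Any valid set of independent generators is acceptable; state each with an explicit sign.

One valid set of independent stabilizer generators is +IXI, +ZII, +IIZ (any independent generating set of the same group is equally correct). Key observation: the block from step 2 through step 3 cancels to the identity and can be dropped.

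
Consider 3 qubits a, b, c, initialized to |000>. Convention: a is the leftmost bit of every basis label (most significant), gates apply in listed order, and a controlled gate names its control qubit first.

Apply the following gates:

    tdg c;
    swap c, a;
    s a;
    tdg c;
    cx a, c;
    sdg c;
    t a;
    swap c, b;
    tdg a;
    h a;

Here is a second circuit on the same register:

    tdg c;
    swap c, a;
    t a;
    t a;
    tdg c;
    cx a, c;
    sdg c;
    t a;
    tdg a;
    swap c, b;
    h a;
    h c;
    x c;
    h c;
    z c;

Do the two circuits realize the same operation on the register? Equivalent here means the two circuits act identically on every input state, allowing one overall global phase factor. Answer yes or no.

Yes, they are equivalent — the unitaries differ by at most a global phase.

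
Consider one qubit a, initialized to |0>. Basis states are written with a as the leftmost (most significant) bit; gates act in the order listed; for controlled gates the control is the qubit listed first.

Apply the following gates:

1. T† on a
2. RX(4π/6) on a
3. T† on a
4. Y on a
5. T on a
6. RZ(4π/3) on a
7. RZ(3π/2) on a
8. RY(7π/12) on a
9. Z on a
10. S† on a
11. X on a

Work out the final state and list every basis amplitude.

After the circuit, the state carries amplitude (-sqrt(2 - sqrt(2))/8 + sqrt(3*sqrt(2) + 6)/8 + (-sqrt(3*sqrt(2) + 6) - 3*sqrt(2 - sqrt(2)))*exp(I*pi/6)/8)*exp(2*I*pi/3) on |0>, -3*sqrt(sqrt(2) + 2)*exp(I*pi/3)/8 - sqrt(sqrt(2) + 2)*exp(I*pi/6)/8 - sqrt(6 - 3*sqrt(2))*exp(I*pi/6)/8 + sqrt(6 - 3*sqrt(2))*exp(I*pi/3)/8 on |1>.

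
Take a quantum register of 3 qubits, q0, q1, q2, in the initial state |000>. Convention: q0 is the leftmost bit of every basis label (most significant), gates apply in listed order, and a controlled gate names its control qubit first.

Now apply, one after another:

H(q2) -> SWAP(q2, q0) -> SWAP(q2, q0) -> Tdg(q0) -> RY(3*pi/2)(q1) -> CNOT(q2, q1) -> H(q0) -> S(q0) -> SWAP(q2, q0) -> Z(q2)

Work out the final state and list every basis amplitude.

After the circuit, the state carries amplitude -sqrt(2)/4 on |000>, sqrt(2)*I/4 on |001>, sqrt(2)/4 on |010>, -sqrt(2)*I/4 on |011>, sqrt(2)/4 on |100>, -sqrt(2)*I/4 on |101>, -sqrt(2)/4 on |110>, sqrt(2)*I/4 on |111>. Key observation: steps 2-3 multiply out to the identity, so the circuit reduces to the remaining gates.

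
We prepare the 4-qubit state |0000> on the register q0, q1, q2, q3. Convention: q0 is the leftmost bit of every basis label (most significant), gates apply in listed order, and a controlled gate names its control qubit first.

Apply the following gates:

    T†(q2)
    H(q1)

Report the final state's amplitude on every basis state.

The resulting statevector has amplitude sqrt(2)/2 on |0000>, sqrt(2)/2 on |0100>, and 0 on every other basis state.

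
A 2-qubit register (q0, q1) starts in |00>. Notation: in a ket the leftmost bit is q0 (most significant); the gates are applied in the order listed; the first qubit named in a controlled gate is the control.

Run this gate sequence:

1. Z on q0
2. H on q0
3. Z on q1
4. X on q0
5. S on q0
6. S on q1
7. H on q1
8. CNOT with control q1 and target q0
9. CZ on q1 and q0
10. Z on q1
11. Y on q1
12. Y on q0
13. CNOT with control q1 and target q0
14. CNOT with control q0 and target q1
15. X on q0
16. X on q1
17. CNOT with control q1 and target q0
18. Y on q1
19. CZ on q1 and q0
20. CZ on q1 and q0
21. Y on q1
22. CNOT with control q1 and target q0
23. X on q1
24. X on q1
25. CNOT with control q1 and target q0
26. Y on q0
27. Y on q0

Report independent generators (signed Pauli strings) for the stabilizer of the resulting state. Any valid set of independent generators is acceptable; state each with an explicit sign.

One valid set of independent stabilizer generators is -YI, -IY (any independent generating set of the same group is equally correct).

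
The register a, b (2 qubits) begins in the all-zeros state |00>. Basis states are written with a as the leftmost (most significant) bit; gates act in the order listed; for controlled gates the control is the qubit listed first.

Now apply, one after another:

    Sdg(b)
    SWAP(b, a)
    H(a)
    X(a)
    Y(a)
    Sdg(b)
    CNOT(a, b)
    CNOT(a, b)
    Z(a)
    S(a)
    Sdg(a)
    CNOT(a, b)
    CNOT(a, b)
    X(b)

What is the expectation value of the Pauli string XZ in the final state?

In the final state, XZ has expectation -1.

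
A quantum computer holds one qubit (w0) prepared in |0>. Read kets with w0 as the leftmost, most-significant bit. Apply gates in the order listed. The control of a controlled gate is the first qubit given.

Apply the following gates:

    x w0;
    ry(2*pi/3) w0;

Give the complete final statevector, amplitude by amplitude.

The resulting statevector has amplitude -sqrt(3)/2 on |0>, 1/2 on |1>.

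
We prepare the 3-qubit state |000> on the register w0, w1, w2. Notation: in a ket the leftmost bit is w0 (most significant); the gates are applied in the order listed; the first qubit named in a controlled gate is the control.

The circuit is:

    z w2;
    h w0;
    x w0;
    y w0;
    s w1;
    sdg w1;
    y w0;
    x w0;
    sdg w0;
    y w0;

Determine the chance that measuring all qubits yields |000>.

The probability of measuring |000> is 1/2. Key observation: the block from step 3 through step 8 cancels to the identity and can be dropped.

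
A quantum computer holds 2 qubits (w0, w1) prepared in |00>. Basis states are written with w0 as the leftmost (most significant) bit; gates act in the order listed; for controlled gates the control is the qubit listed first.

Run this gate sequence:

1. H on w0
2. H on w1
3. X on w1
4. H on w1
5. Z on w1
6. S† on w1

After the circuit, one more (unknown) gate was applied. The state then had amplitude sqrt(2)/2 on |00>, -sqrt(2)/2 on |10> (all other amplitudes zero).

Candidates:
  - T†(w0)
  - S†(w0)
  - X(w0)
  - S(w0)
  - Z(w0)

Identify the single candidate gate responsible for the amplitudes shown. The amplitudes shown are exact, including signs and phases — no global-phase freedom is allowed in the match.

The unique candidate consistent with the amplitudes is Z(w0). Key observation: steps 2-5 multiply out to the identity, so the circuit reduces to the remaining gates.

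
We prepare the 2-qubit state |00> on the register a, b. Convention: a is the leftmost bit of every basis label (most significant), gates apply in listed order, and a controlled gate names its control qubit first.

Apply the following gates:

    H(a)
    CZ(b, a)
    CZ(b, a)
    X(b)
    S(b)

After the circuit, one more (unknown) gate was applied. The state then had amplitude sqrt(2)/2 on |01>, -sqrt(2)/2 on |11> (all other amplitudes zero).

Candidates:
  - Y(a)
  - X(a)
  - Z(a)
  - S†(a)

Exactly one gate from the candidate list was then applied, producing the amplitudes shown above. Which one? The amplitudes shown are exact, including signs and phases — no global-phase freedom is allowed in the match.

It was Y(a) that produced the state shown. Key observation: the block from step 2 through step 3 cancels to the identity and can be dropped.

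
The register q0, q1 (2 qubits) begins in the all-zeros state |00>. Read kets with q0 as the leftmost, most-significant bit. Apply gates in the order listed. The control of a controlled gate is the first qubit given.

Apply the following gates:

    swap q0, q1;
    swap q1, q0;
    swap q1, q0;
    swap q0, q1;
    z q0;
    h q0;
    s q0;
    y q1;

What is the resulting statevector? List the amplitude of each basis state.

The resulting statevector has amplitude 0 on |00>, sqrt(2)*I/2 on |01>, 0 on |10>, -sqrt(2)/2 on |11>.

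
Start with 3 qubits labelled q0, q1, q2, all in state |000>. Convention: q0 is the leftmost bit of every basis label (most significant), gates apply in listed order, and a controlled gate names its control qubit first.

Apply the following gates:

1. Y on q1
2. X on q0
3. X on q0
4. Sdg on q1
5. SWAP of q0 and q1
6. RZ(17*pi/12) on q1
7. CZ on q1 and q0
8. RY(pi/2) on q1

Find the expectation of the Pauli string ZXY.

In the final state, ZXY has expectation 0. Key observation: the block from step 2 through step 3 cancels to the identity and can be dropped.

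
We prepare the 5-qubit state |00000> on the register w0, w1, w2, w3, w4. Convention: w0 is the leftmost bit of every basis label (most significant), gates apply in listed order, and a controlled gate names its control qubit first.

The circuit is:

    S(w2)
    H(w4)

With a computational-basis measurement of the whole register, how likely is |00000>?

Outcome |00000> occurs with probability 1/2.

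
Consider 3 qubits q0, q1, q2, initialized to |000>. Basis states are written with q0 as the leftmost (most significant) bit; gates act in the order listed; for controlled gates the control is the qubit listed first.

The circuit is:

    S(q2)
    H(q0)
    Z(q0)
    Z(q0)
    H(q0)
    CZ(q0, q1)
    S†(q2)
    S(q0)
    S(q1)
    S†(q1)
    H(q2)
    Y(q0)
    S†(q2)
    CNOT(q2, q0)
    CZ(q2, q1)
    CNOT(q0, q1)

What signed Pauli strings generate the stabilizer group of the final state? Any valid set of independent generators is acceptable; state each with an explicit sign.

The stabilizer group can be generated by -XXY, -ZIZ, -IZZ, among other valid generating sets. Key observation: steps 2-5 multiply out to the identity, so the circuit reduces to the remaining gates.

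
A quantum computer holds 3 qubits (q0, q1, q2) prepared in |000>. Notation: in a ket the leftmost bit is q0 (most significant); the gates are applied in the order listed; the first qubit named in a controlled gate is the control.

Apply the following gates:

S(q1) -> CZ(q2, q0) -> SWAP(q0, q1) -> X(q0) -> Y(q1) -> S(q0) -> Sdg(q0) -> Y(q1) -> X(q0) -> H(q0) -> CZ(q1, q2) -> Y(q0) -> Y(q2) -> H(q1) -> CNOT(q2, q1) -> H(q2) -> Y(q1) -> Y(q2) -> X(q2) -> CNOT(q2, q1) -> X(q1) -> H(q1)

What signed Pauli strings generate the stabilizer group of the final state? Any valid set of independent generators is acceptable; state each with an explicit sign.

One valid set of independent stabilizer generators is -XII, -IIX, -IZI (any independent generating set of the same group is equally correct). Key observation: gates 4-9 undo each other exactly, leaving only the rest of the circuit to track.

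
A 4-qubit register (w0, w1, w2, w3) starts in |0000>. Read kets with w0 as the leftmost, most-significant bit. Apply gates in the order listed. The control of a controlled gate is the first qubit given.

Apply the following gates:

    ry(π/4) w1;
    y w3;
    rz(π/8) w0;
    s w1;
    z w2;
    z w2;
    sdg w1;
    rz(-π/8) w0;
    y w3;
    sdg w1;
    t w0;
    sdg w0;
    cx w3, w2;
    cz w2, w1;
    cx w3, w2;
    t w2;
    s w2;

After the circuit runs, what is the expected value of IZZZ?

In the final state, IZZZ has expectation sqrt(2)/2. Key observation: steps 2-9 multiply out to the identity, so the circuit reduces to the remaining gates.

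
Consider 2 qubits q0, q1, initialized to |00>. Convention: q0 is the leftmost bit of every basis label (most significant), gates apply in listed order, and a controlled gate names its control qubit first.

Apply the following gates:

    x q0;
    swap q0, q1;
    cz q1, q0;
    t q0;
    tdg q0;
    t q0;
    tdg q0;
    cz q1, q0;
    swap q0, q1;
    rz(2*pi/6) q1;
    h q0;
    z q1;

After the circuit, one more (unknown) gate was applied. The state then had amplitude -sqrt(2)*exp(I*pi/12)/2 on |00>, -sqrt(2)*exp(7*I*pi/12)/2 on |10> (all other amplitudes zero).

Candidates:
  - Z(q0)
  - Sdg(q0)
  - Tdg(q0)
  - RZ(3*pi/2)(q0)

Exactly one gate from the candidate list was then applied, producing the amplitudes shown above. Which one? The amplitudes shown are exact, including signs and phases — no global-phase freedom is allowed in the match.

It was RZ(3*pi/2)(q0) that produced the state shown. Key observation: gates 2-9 undo each other exactly, leaving only the rest of the circuit to track.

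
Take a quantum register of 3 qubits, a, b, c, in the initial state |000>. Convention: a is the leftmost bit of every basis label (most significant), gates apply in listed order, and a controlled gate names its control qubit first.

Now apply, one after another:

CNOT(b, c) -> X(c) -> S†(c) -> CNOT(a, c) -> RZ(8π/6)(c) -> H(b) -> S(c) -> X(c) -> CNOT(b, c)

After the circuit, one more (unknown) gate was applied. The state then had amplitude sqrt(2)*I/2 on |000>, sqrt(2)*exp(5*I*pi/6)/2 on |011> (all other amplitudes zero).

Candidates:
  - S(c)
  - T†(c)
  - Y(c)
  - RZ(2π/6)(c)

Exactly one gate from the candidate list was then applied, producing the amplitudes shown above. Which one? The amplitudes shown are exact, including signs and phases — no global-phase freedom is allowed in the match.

It was RZ(2π/6)(c) that produced the state shown.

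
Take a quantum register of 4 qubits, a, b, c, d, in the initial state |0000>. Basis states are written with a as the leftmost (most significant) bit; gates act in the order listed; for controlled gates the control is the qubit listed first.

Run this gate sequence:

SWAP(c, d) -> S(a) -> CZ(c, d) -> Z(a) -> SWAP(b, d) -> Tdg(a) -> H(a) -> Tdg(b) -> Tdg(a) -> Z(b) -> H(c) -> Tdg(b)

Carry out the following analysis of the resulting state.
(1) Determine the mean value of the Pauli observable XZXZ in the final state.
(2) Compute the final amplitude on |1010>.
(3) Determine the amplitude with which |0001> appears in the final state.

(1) The observable XZXZ averages to sqrt(2)/2.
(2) The final state's coefficient on |1010> equals -exp(3*I*pi/4)/2.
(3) The amplitude on |0001> is 0.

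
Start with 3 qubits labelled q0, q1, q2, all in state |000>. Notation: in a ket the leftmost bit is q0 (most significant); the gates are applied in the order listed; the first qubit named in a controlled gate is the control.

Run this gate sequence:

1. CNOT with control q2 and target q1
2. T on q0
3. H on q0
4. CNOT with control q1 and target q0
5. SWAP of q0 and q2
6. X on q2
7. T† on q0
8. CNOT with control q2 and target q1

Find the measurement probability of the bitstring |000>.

Outcome |000> occurs with probability 1/2.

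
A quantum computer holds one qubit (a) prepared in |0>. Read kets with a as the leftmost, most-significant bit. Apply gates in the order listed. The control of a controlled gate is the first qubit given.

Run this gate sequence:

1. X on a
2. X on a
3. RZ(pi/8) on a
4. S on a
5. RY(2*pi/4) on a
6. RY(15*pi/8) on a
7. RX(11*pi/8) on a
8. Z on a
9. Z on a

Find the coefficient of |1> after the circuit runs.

The amplitude on |1> is sqrt(2)*exp(-I*pi/16)*cos(pi/16)*cos(5*pi/16)/2 - sqrt(2)*exp(-I*pi/16)*sin(pi/16)*cos(5*pi/16)/2 + sqrt(2)*I*exp(-I*pi/16)*sin(pi/16)*sin(5*pi/16)/2 + sqrt(2)*I*exp(-I*pi/16)*sin(5*pi/16)*cos(pi/16)/2.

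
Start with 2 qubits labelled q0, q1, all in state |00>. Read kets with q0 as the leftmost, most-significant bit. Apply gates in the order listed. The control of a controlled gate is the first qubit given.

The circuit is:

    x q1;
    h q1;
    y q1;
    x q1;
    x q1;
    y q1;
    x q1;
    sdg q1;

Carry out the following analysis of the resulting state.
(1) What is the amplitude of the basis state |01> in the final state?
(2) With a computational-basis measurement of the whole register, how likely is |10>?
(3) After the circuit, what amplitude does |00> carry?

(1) The final state's coefficient on |01> equals -sqrt(2)*I/2. Key observation: steps 3-6 multiply out to the identity, so the circuit reduces to the remaining gates.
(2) Outcome |10> occurs with probability 0.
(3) |00> carries amplitude -sqrt(2)/2 in the final state.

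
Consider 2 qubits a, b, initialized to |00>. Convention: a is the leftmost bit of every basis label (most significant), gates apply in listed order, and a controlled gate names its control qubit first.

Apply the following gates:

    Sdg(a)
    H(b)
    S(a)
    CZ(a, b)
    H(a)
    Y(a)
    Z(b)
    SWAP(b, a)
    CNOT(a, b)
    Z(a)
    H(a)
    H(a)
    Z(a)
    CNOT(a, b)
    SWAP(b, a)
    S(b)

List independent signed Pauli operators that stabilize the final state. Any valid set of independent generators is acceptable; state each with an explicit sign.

One valid set of independent stabilizer generators is -XI, -IY (any independent generating set of the same group is equally correct). Key observation: steps 8-15 multiply out to the identity, so the circuit reduces to the remaining gates.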